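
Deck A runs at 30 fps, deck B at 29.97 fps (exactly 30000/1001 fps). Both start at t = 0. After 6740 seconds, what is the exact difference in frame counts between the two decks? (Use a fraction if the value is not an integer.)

A emits 30 × 6740 = 202200 frames; B emits 30000/1001 × 6740 = 202200000/1001.
Difference = 202200/1001 frames (≈ 201.9980); B is behind A.

202200/1001 frames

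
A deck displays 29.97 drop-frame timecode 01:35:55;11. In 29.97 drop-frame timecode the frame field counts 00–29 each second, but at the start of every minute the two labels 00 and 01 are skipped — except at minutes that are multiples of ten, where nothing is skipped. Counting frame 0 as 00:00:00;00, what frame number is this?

172489

As if non-drop at 30 labels/s: (1 × 3600 + 35 × 60 + 55) × 30 + 11 = 172661.
Minute boundaries passed: 95; those not divisible by 10: 95 − 9 = 86; dropped labels = 2 × 86 = 172.
Actual frame index = 172661 − 172 = 172489.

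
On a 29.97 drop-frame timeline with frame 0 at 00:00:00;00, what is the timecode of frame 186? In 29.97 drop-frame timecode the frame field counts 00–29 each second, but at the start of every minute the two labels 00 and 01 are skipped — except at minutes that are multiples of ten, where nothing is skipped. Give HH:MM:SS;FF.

00:00:06;06

Each 10-minute DF block holds 10 × 60 × 30 − 9 × 2 = 17982 frames. 186 ÷ 17982 → 0 full blocks, remainder 186.
Within the partial block the first minute is 1800 frames and each further minute 1798, so 0 further minute boundaries passed. Total skipped labels = 18 × 0 + 2 × 0 = 0.
Non-drop label index = 186 + 0 = 186; at 30 labels/s that is 00:00:06:06, i.e. DF 00:00:06;06.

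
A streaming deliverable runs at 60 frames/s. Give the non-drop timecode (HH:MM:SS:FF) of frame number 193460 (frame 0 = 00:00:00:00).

193460 ÷ 60 = 3224 full seconds, remainder 20 frames.
3224 s = 0 h 53 min 44 s.
Timecode: 00:53:44:20.

00:53:44:20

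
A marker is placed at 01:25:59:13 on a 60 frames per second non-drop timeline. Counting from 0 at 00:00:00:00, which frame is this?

frame 309553

Total seconds to the label: (1 × 3600 + 25 × 60 + 59) = 5159.
Frame index = 5159 × 60 + 13 = 309553.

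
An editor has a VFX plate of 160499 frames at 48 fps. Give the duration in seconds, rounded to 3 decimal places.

3343.729 seconds

Running time = 160499 × 1/48 = 160499/48 s ≈ 3343.729 s.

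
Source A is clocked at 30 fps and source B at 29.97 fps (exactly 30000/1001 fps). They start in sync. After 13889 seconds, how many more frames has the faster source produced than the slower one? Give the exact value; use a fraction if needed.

A emits 30 × 13889 = 416670 frames; B emits 30000/1001 × 13889 = 416670000/1001.
Difference = 416670/1001 frames (≈ 416.2537); B is behind A.

416670/1001 frames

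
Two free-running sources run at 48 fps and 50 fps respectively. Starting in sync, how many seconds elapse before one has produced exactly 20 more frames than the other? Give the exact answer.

The gap grows by |50 − 48| = 2 frames per second.
Time for a 20-frame gap: 20 ÷ (2) = 10 s.

10 seconds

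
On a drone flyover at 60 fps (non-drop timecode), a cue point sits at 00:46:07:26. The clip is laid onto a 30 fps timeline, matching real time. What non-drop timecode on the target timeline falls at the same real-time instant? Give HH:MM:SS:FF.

00:46:07:13

Source frame index: (0×3600 + 46×60 + 7) × 60 + 26 = 166046.
Real time: 166046 / (60) = 83023/30 s.
Target frame: (83023/30) × (30) = 83023.
At 30 labels/s: frame 83023 → 00:46:07:13.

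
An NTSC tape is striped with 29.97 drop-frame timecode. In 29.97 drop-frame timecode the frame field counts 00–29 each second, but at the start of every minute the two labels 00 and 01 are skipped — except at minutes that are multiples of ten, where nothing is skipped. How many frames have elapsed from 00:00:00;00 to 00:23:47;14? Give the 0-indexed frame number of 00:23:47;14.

As if non-drop at 30 labels/s: (0 × 3600 + 23 × 60 + 47) × 30 + 14 = 42824.
Minute boundaries passed: 23; those not divisible by 10: 23 − 2 = 21; dropped labels = 2 × 21 = 42.
Actual frame index = 42824 − 42 = 42782.

42782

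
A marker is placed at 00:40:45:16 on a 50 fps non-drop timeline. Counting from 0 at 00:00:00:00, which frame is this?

122266

Total seconds to the label: (0 × 3600 + 40 × 60 + 45) = 2445.
Frame index = 2445 × 50 + 16 = 122266.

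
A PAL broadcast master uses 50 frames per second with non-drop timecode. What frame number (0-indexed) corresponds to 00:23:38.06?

Total seconds to the label: (0 × 3600 + 23 × 60 + 38) = 1418.
Frame index = 1418 × 50 + 6 = 70906.

70906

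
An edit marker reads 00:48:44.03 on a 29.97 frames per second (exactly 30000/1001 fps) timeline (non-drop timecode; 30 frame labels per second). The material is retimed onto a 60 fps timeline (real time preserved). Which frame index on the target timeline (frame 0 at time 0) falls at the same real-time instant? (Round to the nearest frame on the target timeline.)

frame 175621

Source frame index: (0×3600 + 48×60 + 44) × 30 + 3 = 87723.
Real time: 87723 / (30000/1001) = 29270241/10000 s.
Target frame: (29270241/10000) × (60) = 87810723/500 ≈ 175621.446 → 175621.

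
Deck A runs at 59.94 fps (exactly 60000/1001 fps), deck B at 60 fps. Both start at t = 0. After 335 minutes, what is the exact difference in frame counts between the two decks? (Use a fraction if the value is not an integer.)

335 min = 20100 s.
A emits 60000/1001 × 20100 = 1206000000/1001 frames; B emits 60 × 20100 = 1206000.
Difference = 1206000/1001 frames (≈ 1204.7952); B is ahead of A.

1206000/1001 frames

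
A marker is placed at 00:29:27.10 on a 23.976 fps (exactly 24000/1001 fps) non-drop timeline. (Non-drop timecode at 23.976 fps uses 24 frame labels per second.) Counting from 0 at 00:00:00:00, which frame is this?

Total seconds to the label: (0 × 3600 + 29 × 60 + 27) = 1767.
Frame index = 1767 × 24 + 10 = 42418.

frame 42418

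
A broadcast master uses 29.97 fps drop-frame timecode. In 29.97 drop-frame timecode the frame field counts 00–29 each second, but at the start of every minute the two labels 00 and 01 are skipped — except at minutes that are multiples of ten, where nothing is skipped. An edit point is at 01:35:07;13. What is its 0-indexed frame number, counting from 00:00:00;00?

As if non-drop at 30 labels/s: (1 × 3600 + 35 × 60 + 7) × 30 + 13 = 171223.
Minute boundaries passed: 95; those not divisible by 10: 95 − 9 = 86; dropped labels = 2 × 86 = 172.
Actual frame index = 171223 − 172 = 171051.

171051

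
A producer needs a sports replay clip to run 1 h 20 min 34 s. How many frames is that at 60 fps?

290040 frames

1 h 20 min 34 s = 4834 s.
Frames = 4834 × 60 = 290040.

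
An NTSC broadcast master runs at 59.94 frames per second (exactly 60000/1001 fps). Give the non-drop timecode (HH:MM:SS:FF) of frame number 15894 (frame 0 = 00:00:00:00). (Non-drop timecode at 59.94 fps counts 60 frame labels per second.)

00:04:24:54

15894 ÷ 60 = 264 full seconds, remainder 54 frames.
264 s = 0 h 4 min 24 s.
Timecode: 00:04:24:54.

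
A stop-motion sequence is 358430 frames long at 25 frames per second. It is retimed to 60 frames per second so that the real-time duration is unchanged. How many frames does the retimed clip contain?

Target frames = source frames × (target rate / source rate) = 358430 × (60)/(25) = 358430 × 12/5 = 860232.

860232 frames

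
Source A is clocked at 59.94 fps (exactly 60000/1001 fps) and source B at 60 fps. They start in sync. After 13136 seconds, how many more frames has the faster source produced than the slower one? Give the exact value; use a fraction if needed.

A emits 60000/1001 × 13136 = 788160000/1001 frames; B emits 60 × 13136 = 788160.
Difference = 788160/1001 frames (≈ 787.3726); B is ahead of A.

788160/1001 frames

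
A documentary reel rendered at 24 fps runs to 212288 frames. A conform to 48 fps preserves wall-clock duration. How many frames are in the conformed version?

Target frames = source frames × (target rate / source rate) = 212288 × (48)/(24) = 212288 × 2 = 424576.

424576 frames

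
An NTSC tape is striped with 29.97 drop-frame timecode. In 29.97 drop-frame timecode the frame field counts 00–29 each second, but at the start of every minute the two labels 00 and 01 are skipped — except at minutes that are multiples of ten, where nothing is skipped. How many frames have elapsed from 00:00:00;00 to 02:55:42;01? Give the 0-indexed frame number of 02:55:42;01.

315945

Complete 10-minute blocks: 17, each 17982 frames → 305694.
Remaining 5 whole minutes in the current block: 1800 + 4 × 1798 = 8992 frames.
Within the current minute: 42 × 30 + 1 − 2 = 1259 (labels ;00/;01 skipped at this minute). Total = 305694 + 8992 + 1259 = 315945.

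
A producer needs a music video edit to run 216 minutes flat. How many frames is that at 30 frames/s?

388800 frames

216 min = 12960 s.
Frames = 12960 × 30 = 388800.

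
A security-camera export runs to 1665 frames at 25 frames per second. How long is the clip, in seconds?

Running time = 1665 / (25) = 66.6 s.

66.6 seconds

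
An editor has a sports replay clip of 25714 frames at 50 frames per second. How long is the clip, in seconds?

514.28 seconds

Running time = 25714 / (50) = 514.28 s.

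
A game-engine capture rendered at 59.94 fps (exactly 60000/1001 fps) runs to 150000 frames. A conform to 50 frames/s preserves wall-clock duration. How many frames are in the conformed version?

125125 frames

Target frames = source frames × (target rate / source rate) = 150000 × (50)/(60000/1001) = 150000 × 1001/1200 = 125125.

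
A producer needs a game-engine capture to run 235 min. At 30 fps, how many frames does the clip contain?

423000 frames

235 min = 14100 s.
Frames = 14100 × 30 = 423000.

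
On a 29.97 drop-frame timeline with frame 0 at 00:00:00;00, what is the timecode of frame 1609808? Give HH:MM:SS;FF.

Each 10-minute DF block holds 10 × 60 × 30 − 9 × 2 = 17982 frames. 1609808 ÷ 17982 → 89 full blocks, remainder 9410.
Within the partial block the first minute is 1800 frames and each further minute 1798, so 5 further minute boundaries passed. Total skipped labels = 18 × 89 + 2 × 5 = 1612.
Non-drop label index = 1609808 + 1612 = 1611420; at 30 labels/s that is 14:55:14:00, i.e. DF 14:55:14;00.

14:55:14;00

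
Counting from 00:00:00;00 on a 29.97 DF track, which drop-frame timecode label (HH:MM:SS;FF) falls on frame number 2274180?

Ten DF minutes hold 17982 frames, so frame 2274180 lies in block 126 (frames 2265732–2283713) with 8448 frames into that block.
The block's first minute is 1800 frames and the rest 1798 each; 8448 frames reaches minute 4, so 126 × 18 + 4 × 2 = 2276 labels have been skipped so far.
Adding those back, label number 2274180 + 2276 = 2276456 at 30 labels/s is 75881 s + 26 f = 21 h 4 min 41 s frame 26, i.e. 21:04:41;26.

21:04:41;26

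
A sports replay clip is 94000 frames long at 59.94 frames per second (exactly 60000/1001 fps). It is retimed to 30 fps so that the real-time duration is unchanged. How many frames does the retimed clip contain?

47047 frames

Target frames = source frames × (target rate / source rate) = 94000 × (30)/(60000/1001) = 94000 × 1001/2000 = 47047.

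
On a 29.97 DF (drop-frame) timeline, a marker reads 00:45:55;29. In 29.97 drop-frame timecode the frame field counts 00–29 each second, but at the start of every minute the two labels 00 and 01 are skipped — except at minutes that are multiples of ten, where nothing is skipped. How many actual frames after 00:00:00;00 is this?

As if non-drop at 30 labels/s: (0 × 3600 + 45 × 60 + 55) × 30 + 29 = 82679.
Minute boundaries passed: 45; those not divisible by 10: 45 − 4 = 41; dropped labels = 2 × 41 = 82.
Actual frame index = 82679 − 82 = 82597.

82597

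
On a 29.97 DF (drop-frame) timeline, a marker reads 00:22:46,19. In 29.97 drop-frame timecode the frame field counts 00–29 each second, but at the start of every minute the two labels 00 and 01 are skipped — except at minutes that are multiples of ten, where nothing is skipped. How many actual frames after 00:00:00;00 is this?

Complete 10-minute blocks: 2, each 17982 frames → 35964.
Remaining 2 whole minutes in the current block: 1800 + 1 × 1798 = 3598 frames.
Within the current minute: 46 × 30 + 19 − 2 = 1397 (labels ;00/;01 skipped at this minute). Total = 35964 + 3598 + 1397 = 40959.

40959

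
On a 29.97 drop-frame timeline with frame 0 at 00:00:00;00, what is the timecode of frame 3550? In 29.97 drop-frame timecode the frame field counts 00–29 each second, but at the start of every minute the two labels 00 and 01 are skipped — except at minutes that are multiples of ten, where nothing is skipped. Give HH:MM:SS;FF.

00:01:58;12

Each 10-minute DF block holds 10 × 60 × 30 − 9 × 2 = 17982 frames. 3550 ÷ 17982 → 0 full blocks, remainder 3550.
Within the partial block the first minute is 1800 frames and each further minute 1798, so 1 further minute boundary passed. Total skipped labels = 18 × 0 + 2 × 1 = 2.
Non-drop label index = 3550 + 2 = 3552; at 30 labels/s that is 00:01:58:12, i.e. DF 00:01:58;12.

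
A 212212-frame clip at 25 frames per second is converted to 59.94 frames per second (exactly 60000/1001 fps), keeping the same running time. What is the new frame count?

508800 frames

Target frames = source frames × (target rate / source rate) = 212212 × (60000/1001)/(25) = 212212 × 2400/1001 = 508800.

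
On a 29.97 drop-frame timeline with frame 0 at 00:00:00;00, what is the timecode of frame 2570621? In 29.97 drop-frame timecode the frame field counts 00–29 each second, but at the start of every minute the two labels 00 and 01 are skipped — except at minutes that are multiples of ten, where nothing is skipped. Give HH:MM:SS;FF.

Ten DF minutes hold 17982 frames, so frame 2570621 lies in block 142 (frames 2553444–2571425) with 17177 frames into that block.
The block's first minute is 1800 frames and the rest 1798 each; 17177 frames reaches minute 9, so 142 × 18 + 9 × 2 = 2574 labels have been skipped so far.
Adding those back, label number 2570621 + 2574 = 2573195 at 30 labels/s is 85773 s + 5 f = 23 h 49 min 33 s frame 5, i.e. 23:49:33;05.

23:49:33;05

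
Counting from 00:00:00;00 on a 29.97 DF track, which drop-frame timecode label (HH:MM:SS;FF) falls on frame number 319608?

02:57:44;08

Each 10-minute DF block holds 10 × 60 × 30 − 9 × 2 = 17982 frames. 319608 ÷ 17982 → 17 full blocks, remainder 13914.
Within the partial block the first minute is 1800 frames and each further minute 1798, so 7 further minute boundaries passed. Total skipped labels = 18 × 17 + 2 × 7 = 320.
Non-drop label index = 319608 + 320 = 319928; at 30 labels/s that is 02:57:44:08, i.e. DF 02:57:44;08.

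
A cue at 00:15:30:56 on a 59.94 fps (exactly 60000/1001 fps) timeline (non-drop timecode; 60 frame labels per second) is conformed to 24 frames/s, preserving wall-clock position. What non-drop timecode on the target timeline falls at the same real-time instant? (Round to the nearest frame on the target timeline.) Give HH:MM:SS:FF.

Source frame index: (0×3600 + 15×60 + 30) × 60 + 56 = 55856.
Real time: 55856 / (60000/1001) = 3494491/3750 s.
Target frame: (3494491/3750) × (24) = 13977964/625 ≈ 22364.742 → 22365.
At 24 labels/s: frame 22365 → 00:15:31:21.

00:15:31:21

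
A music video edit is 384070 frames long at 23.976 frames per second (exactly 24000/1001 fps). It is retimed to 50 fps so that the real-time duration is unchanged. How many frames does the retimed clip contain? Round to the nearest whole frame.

Frames at target rate = 384070 × (50) / (24000/1001) = 38445407/48 ≈ 800945.979.
Nearest whole frame: 800946.

800946 frames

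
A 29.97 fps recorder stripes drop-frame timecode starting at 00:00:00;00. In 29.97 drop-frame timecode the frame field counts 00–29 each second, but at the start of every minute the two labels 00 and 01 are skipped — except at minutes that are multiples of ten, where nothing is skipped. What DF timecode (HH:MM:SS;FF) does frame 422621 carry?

03:55:01;15

Ten DF minutes hold 17982 frames, so frame 422621 lies in block 23 (frames 413586–431567) with 9035 frames into that block.
The block's first minute is 1800 frames and the rest 1798 each; 9035 frames reaches minute 5, so 23 × 18 + 5 × 2 = 424 labels have been skipped so far.
Adding those back, label number 422621 + 424 = 423045 at 30 labels/s is 14101 s + 15 f = 3 h 55 min 1 s frame 15, i.e. 03:55:01;15.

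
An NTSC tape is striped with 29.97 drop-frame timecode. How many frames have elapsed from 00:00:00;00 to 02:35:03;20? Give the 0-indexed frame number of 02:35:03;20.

As if non-drop at 30 labels/s: (2 × 3600 + 35 × 60 + 3) × 30 + 20 = 279110.
Minute boundaries passed: 155; those not divisible by 10: 155 − 15 = 140; dropped labels = 2 × 140 = 280.
Actual frame index = 279110 − 280 = 278830.

278830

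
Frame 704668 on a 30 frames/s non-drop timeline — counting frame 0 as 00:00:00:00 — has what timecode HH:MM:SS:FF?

06:31:28:28

704668 ÷ 30 = 23488 full seconds, remainder 28 frames.
23488 s = 6 h 31 min 28 s.
Timecode: 06:31:28:28.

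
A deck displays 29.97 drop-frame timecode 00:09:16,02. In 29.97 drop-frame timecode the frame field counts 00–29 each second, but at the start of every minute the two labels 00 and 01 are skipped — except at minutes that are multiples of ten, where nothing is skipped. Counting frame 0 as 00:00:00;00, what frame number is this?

As if non-drop at 30 labels/s: (0 × 3600 + 9 × 60 + 16) × 30 + 2 = 16682.
Minute boundaries passed: 9; those not divisible by 10: 9 − 0 = 9; dropped labels = 2 × 9 = 18.
Actual frame index = 16682 − 18 = 16664.

16664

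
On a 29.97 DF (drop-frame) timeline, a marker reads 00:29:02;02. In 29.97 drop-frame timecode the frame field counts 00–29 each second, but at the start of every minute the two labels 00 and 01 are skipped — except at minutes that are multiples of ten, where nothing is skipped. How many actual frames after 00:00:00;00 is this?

Complete 10-minute blocks: 2, each 17982 frames → 35964.
Remaining 9 whole minutes in the current block: 1800 + 8 × 1798 = 16184 frames.
Within the current minute: 2 × 30 + 2 − 2 = 60 (labels ;00/;01 skipped at this minute). Total = 35964 + 16184 + 60 = 52208.

52208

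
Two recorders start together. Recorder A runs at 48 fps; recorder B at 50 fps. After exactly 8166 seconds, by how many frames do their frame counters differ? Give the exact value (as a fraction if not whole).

A emits 48 × 8166 = 391968 frames; B emits 50 × 8166 = 408300.
Difference = 16332 frames; B is ahead of A.

16332 frames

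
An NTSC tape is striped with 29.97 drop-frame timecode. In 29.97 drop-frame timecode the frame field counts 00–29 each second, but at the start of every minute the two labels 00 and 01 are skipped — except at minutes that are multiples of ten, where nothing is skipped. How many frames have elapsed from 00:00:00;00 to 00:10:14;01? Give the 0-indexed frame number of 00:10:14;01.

As if non-drop at 30 labels/s: (0 × 3600 + 10 × 60 + 14) × 30 + 1 = 18421.
Minute boundaries passed: 10; those not divisible by 10: 10 − 1 = 9; dropped labels = 2 × 9 = 18.
Actual frame index = 18421 − 18 = 18403.

18403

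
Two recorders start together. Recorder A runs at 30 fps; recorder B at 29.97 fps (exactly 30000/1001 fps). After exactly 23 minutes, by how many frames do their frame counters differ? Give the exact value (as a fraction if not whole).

41400/1001 frames

23 min = 1380 s.
A emits 30 × 1380 = 41400 frames; B emits 30000/1001 × 1380 = 41400000/1001.
Difference = 41400/1001 frames (≈ 41.3586); B is behind A.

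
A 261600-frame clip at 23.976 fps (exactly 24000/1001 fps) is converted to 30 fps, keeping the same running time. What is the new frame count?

327327 frames

Target frames = source frames × (target rate / source rate) = 261600 × (30)/(24000/1001) = 261600 × 1001/800 = 327327.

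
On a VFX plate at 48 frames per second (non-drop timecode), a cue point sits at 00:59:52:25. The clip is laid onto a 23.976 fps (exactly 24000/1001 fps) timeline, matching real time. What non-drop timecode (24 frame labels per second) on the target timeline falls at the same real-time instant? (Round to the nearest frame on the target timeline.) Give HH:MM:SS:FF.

Source frame index: (0×3600 + 59×60 + 52) × 48 + 25 = 172441.
Real time: 172441 / (48) = 172441/48 s.
Target frame: (172441/48) × (24000/1001) = 86220500/1001 ≈ 86134.366 → 86134.
At 24 labels/s: frame 86134 → 00:59:48:22.

00:59:48:22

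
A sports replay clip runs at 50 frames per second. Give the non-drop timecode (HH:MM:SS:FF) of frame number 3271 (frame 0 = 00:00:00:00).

3271 ÷ 50 = 65 full seconds, remainder 21 frames.
65 s = 0 h 1 min 5 s.
Timecode: 00:01:05:21.

00:01:05:21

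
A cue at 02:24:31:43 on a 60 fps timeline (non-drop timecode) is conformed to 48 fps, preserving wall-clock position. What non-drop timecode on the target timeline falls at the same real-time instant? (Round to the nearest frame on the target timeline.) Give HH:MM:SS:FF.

02:24:31:34

Source frame index: (2×3600 + 24×60 + 31) × 60 + 43 = 520303.
Real time: 520303 / (60) = 520303/60 s.
Target frame: (520303/60) × (48) = 2081212/5 ≈ 416242.400 → 416242.
At 48 labels/s: frame 416242 → 02:24:31:34.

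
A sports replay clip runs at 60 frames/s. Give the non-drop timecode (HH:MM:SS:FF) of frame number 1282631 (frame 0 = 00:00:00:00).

1282631 ÷ 60 = 21377 full seconds, remainder 11 frames.
21377 s = 5 h 56 min 17 s.
Timecode: 05:56:17:11.

05:56:17:11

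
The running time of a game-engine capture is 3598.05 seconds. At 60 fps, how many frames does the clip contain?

215883 frames

Frames = 3598.05 × 60 = 215883.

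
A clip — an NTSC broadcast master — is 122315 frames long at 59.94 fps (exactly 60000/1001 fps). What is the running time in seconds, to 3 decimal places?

2040.622 seconds

Running time = 122315 × 1001/60000 = 24487463/12000 s ≈ 2040.622 s.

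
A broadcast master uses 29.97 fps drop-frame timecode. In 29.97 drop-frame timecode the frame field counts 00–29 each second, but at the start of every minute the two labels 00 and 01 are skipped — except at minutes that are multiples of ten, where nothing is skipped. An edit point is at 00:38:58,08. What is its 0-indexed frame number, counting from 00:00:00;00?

70078

Complete 10-minute blocks: 3, each 17982 frames → 53946.
Remaining 8 whole minutes in the current block: 1800 + 7 × 1798 = 14386 frames.
Within the current minute: 58 × 30 + 8 − 2 = 1746 (labels ;00/;01 skipped at this minute). Total = 53946 + 14386 + 1746 = 70078.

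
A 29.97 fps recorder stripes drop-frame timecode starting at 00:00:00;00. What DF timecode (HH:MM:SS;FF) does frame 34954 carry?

00:19:26;10

Ten DF minutes hold 17982 frames, so frame 34954 lies in block 1 (frames 17982–35963) with 16972 frames into that block.
The block's first minute is 1800 frames and the rest 1798 each; 16972 frames reaches minute 9, so 1 × 18 + 9 × 2 = 36 labels have been skipped so far.
Adding those back, label number 34954 + 36 = 34990 at 30 labels/s is 1166 s + 10 f = 0 h 19 min 26 s frame 10, i.e. 00:19:26;10.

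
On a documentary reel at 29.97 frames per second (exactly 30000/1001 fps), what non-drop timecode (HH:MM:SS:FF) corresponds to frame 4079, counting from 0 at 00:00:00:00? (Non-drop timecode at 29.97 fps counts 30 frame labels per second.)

00:02:15:29

4079 ÷ 30 = 135 full seconds, remainder 29 frames.
135 s = 0 h 2 min 15 s.
Timecode: 00:02:15:29.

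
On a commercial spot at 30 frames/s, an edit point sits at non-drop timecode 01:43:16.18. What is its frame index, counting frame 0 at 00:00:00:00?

frame 185898

Total seconds to the label: (1 × 3600 + 43 × 60 + 16) = 6196.
Frame index = 6196 × 30 + 18 = 185898.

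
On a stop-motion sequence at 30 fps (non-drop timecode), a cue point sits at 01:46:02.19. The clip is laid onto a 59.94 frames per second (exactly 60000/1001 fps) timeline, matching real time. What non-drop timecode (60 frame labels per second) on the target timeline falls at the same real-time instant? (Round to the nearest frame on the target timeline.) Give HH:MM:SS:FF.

01:45:56:17

Source frame index: (1×3600 + 46×60 + 2) × 30 + 19 = 190879.
Real time: 190879 / (30) = 190879/30 s.
Target frame: (190879/30) × (60000/1001) = 29366000/77 ≈ 381376.623 → 381377.
At 60 labels/s: frame 381377 → 01:45:56:17.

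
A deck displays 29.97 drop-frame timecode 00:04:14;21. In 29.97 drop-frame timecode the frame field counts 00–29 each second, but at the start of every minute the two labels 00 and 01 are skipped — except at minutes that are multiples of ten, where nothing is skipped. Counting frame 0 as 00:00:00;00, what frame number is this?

7633

Complete 10-minute blocks: 0, each 17982 frames → 0.
Remaining 4 whole minutes in the current block: 1800 + 3 × 1798 = 7194 frames.
Within the current minute: 14 × 30 + 21 − 2 = 439 (labels ;00/;01 skipped at this minute). Total = 0 + 7194 + 439 = 7633.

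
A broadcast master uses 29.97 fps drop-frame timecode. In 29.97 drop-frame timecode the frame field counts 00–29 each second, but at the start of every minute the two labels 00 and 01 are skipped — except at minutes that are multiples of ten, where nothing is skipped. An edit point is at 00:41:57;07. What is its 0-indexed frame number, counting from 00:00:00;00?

As if non-drop at 30 labels/s: (0 × 3600 + 41 × 60 + 57) × 30 + 7 = 75517.
Minute boundaries passed: 41; those not divisible by 10: 41 − 4 = 37; dropped labels = 2 × 37 = 74.
Actual frame index = 75517 − 74 = 75443.

75443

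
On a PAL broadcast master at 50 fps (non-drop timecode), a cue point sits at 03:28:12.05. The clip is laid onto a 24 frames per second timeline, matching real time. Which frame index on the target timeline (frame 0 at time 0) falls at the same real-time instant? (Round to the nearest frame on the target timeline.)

Source frame index: (3×3600 + 28×60 + 12) × 50 + 5 = 624605.
Real time: 624605 / (50) = 124921/10 s.
Target frame: (124921/10) × (24) = 1499052/5 ≈ 299810.400 → 299810.

frame 299810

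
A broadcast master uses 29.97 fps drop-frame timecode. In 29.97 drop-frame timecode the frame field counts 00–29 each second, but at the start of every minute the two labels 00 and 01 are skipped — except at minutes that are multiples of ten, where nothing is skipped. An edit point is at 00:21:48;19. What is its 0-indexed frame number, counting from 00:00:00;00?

39221

Complete 10-minute blocks: 2, each 17982 frames → 35964.
Remaining 1 whole minute in the current block: 1800 + 0 × 1798 = 1800 frames.
Within the current minute: 48 × 30 + 19 − 2 = 1457 (labels ;00/;01 skipped at this minute). Total = 35964 + 1800 + 1457 = 39221.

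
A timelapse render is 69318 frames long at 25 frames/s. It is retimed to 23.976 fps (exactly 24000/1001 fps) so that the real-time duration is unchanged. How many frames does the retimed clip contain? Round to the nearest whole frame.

Frames at target rate = 69318 × (24000/1001) / (25) = 66545280/1001 ≈ 66478.801.
Nearest whole frame: 66479.

66479 frames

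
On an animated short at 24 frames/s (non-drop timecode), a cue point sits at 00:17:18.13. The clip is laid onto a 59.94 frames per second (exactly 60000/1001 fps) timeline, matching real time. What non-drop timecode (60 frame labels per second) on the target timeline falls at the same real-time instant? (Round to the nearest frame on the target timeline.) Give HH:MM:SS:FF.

00:17:17:30

Source frame index: (0×3600 + 17×60 + 18) × 24 + 13 = 24925.
Real time: 24925 / (24) = 24925/24 s.
Target frame: (24925/24) × (60000/1001) = 62312500/1001 ≈ 62250.250 → 62250.
At 60 labels/s: frame 62250 → 00:17:17:30.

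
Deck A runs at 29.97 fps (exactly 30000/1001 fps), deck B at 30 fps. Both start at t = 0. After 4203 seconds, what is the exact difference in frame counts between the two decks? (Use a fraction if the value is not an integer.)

A emits 30000/1001 × 4203 = 126090000/1001 frames; B emits 30 × 4203 = 126090.
Difference = 126090/1001 frames (≈ 125.9640); B is ahead of A.

126090/1001 frames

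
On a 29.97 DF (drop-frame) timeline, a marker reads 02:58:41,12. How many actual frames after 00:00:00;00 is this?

321320

As if non-drop at 30 labels/s: (2 × 3600 + 58 × 60 + 41) × 30 + 12 = 321642.
Minute boundaries passed: 178; those not divisible by 10: 178 − 17 = 161; dropped labels = 2 × 161 = 322.
Actual frame index = 321642 − 322 = 321320.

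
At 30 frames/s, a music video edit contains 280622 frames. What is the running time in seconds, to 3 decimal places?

Running time = 280622 × 1/30 = 140311/15 s ≈ 9354.067 s.

9354.067 seconds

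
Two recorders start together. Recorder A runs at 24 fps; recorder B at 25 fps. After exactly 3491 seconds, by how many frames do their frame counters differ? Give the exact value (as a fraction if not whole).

3491 frames

A emits 24 × 3491 = 83784 frames; B emits 25 × 3491 = 87275.
Difference = 3491 frames; B is ahead of A.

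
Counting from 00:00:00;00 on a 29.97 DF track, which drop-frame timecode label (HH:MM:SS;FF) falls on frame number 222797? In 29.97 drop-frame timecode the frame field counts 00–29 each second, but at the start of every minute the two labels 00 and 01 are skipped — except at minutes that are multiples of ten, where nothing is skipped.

02:03:53;29

Ten DF minutes hold 17982 frames, so frame 222797 lies in block 12 (frames 215784–233765) with 7013 frames into that block.
The block's first minute is 1800 frames and the rest 1798 each; 7013 frames reaches minute 3, so 12 × 18 + 3 × 2 = 222 labels have been skipped so far.
Adding those back, label number 222797 + 222 = 223019 at 30 labels/s is 7433 s + 29 f = 2 h 3 min 53 s frame 29, i.e. 02:03:53;29.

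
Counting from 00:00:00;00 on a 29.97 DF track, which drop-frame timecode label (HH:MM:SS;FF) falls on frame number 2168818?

Each 10-minute DF block holds 10 × 60 × 30 − 9 × 2 = 17982 frames. 2168818 ÷ 17982 → 120 full blocks, remainder 10978.
Within the partial block the first minute is 1800 frames and each further minute 1798, so 6 further minute boundaries passed. Total skipped labels = 18 × 120 + 2 × 6 = 2172.
Non-drop label index = 2168818 + 2172 = 2170990; at 30 labels/s that is 20:06:06:10, i.e. DF 20:06:06;10.

20:06:06;10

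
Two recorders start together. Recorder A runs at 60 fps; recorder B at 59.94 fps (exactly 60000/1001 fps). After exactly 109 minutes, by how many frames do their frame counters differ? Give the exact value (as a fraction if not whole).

109 min = 6540 s.
A emits 60 × 6540 = 392400 frames; B emits 60000/1001 × 6540 = 392400000/1001.
Difference = 392400/1001 frames (≈ 392.0080); B is behind A.

392400/1001 frames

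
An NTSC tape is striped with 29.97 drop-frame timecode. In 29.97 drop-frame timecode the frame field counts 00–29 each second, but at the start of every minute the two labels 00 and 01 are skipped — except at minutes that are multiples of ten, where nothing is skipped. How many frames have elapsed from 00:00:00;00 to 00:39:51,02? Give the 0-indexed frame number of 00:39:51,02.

71660

As if non-drop at 30 labels/s: (0 × 3600 + 39 × 60 + 51) × 30 + 2 = 71732.
Minute boundaries passed: 39; those not divisible by 10: 39 − 3 = 36; dropped labels = 2 × 36 = 72.
Actual frame index = 71732 − 72 = 71660.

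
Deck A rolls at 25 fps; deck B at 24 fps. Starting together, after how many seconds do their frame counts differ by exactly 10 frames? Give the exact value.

10 seconds

The gap grows by |24 − 25| = 1 frame per second.
Time for a 10-frame gap: 10 ÷ (1) = 10 s.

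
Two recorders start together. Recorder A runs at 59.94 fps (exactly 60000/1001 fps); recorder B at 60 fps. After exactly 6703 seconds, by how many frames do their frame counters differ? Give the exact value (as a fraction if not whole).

A emits 60000/1001 × 6703 = 402180000/1001 frames; B emits 60 × 6703 = 402180.
Difference = 402180/1001 frames (≈ 401.7782); B is ahead of A.

402180/1001 frames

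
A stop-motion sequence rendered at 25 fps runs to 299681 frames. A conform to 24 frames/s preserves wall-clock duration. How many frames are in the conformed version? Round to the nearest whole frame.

287694 frames

Frames at target rate = 299681 × (24) / (25) = 7192344/25 ≈ 287693.760.
Nearest whole frame: 287694.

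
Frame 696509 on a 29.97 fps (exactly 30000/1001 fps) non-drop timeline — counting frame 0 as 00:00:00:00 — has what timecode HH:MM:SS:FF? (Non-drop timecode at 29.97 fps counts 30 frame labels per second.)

696509 ÷ 30 = 23216 full seconds, remainder 29 frames.
23216 s = 6 h 26 min 56 s.
Timecode: 06:26:56:29.

06:26:56:29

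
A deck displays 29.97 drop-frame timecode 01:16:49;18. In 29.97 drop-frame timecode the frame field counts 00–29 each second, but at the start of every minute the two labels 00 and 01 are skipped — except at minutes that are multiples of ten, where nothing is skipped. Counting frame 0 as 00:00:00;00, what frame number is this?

As if non-drop at 30 labels/s: (1 × 3600 + 16 × 60 + 49) × 30 + 18 = 138288.
Minute boundaries passed: 76; those not divisible by 10: 76 − 7 = 69; dropped labels = 2 × 69 = 138.
Actual frame index = 138288 − 138 = 138150.

138150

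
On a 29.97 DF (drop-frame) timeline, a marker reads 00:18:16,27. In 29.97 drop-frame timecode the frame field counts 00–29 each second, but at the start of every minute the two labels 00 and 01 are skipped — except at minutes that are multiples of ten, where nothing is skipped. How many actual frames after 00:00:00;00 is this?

As if non-drop at 30 labels/s: (0 × 3600 + 18 × 60 + 16) × 30 + 27 = 32907.
Minute boundaries passed: 18; those not divisible by 10: 18 − 1 = 17; dropped labels = 2 × 17 = 34.
Actual frame index = 32907 − 34 = 32873.

32873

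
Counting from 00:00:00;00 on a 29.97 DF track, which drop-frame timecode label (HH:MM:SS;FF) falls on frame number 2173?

Each 10-minute DF block holds 10 × 60 × 30 − 9 × 2 = 17982 frames. 2173 ÷ 17982 → 0 full blocks, remainder 2173.
Within the partial block the first minute is 1800 frames and each further minute 1798, so 1 further minute boundary passed. Total skipped labels = 18 × 0 + 2 × 1 = 2.
Non-drop label index = 2173 + 2 = 2175; at 30 labels/s that is 00:01:12:15, i.e. DF 00:01:12;15.

00:01:12;15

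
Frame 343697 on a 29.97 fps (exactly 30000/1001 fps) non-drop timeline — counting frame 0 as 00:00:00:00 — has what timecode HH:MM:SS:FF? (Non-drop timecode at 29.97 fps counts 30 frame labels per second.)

343697 ÷ 30 = 11456 full seconds, remainder 17 frames.
11456 s = 3 h 10 min 56 s.
Timecode: 03:10:56:17.

03:10:56:17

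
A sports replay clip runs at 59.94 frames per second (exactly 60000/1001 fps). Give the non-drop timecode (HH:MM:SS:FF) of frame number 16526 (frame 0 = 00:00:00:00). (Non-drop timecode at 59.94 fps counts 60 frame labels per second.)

16526 ÷ 60 = 275 full seconds, remainder 26 frames.
275 s = 0 h 4 min 35 s.
Timecode: 00:04:35:26.

00:04:35:26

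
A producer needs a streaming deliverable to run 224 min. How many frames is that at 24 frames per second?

322560 frames

224 min = 13440 s.
Frames = 13440 × 24 = 322560.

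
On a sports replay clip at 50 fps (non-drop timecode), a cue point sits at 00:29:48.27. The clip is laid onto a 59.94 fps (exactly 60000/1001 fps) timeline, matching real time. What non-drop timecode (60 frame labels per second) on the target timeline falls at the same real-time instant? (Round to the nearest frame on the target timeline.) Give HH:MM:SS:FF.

Source frame index: (0×3600 + 29×60 + 48) × 50 + 27 = 89427.
Real time: 89427 / (50) = 89427/50 s.
Target frame: (89427/50) × (60000/1001) = 8254800/77 ≈ 107205.195 → 107205.
At 60 labels/s: frame 107205 → 00:29:46:45.

00:29:46:45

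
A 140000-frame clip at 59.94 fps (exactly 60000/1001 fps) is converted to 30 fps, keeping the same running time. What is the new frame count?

Target frames = source frames × (target rate / source rate) = 140000 × (30)/(60000/1001) = 140000 × 1001/2000 = 70070.

70070 frames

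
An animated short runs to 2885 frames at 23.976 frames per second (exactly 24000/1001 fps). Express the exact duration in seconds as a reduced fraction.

577577/4800 seconds

Running time = 2885 ÷ (24000/1001) = 2885 × 1001/24000 = 577577/4800 s.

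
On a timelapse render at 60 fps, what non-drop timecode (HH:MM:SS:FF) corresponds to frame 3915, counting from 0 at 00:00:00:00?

3915 ÷ 60 = 65 full seconds, remainder 15 frames.
65 s = 0 h 1 min 5 s.
Timecode: 00:01:05:15.

00:01:05:15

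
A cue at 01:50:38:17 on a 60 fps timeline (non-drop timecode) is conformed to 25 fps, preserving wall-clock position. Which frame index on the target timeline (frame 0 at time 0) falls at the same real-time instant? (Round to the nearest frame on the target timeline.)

frame 165957

Source frame index: (1×3600 + 50×60 + 38) × 60 + 17 = 398297.
Real time: 398297 / (60) = 398297/60 s.
Target frame: (398297/60) × (25) = 1991485/12 ≈ 165957.083 → 165957.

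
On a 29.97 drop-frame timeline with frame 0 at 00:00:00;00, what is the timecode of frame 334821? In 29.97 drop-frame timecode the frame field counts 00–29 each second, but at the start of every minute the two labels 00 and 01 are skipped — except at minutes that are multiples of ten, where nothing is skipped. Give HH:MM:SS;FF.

03:06:11;27

Ten DF minutes hold 17982 frames, so frame 334821 lies in block 18 (frames 323676–341657) with 11145 frames into that block.
The block's first minute is 1800 frames and the rest 1798 each; 11145 frames reaches minute 6, so 18 × 18 + 6 × 2 = 336 labels have been skipped so far.
Adding those back, label number 334821 + 336 = 335157 at 30 labels/s is 11171 s + 27 f = 3 h 6 min 11 s frame 27, i.e. 03:06:11;27.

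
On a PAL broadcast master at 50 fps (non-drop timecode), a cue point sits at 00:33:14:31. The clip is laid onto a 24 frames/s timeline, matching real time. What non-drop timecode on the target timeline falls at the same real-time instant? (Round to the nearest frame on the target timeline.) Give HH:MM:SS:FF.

Source frame index: (0×3600 + 33×60 + 14) × 50 + 31 = 99731.
Real time: 99731 / (50) = 99731/50 s.
Target frame: (99731/50) × (24) = 1196772/25 ≈ 47870.880 → 47871.
At 24 labels/s: frame 47871 → 00:33:14:15.

00:33:14:15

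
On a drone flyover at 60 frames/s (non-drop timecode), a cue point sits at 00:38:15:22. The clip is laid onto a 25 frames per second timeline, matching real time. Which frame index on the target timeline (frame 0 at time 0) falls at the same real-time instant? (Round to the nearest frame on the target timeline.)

Source frame index: (0×3600 + 38×60 + 15) × 60 + 22 = 137722.
Real time: 137722 / (60) = 68861/30 s.
Target frame: (68861/30) × (25) = 344305/6 ≈ 57384.167 → 57384.

frame 57384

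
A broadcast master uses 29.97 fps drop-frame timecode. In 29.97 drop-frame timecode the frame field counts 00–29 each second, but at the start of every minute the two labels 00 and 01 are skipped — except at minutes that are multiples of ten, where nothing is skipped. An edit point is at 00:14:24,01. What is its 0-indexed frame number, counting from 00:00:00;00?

Complete 10-minute blocks: 1, each 17982 frames → 17982.
Remaining 4 whole minutes in the current block: 1800 + 3 × 1798 = 7194 frames.
Within the current minute: 24 × 30 + 1 − 2 = 719 (labels ;00/;01 skipped at this minute). Total = 17982 + 7194 + 719 = 25895.

25895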